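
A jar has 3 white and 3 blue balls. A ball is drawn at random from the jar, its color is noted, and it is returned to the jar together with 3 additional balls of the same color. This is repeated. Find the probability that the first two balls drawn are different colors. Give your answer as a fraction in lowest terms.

Either white then blue, or blue then white; after the first draw the total is 9.
P = (3/6)·(3/9) + (3/6)·(3/9) = 1/3 ≈ 0.3333.

1/3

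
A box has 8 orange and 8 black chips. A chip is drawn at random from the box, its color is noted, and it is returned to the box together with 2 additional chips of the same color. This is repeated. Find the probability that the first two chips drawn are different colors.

4/9

Either black then orange, or orange then black; after the first draw the total is 18.
P = (8/16)·(8/18) + (8/16)·(8/18) = 4/9 ≈ 0.4444.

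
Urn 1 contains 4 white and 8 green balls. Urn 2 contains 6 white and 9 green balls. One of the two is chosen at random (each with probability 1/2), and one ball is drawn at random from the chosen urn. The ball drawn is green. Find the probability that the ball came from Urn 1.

10/19

P(green | Urn 1) = 2/3; P(green | Urn 2) = 3/5.
P(green) = 1/2·2/3 + 1/2·3/5 = 19/30.
By Bayes' rule, P(Urn 1 | green) = 1/3 / 19/30 = 10/19 ≈ 0.5263.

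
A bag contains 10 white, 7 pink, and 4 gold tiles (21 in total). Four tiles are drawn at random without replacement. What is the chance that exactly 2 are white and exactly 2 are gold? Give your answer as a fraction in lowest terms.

Unordered draws without replacement: count favorable combinations over C(21,4).
Favorable = C(10,2) · C(7,0) · C(4,2) = 270; total = C(21,4) = 5985.
P = 270/5985 = 6/133 ≈ 0.0451.

6/133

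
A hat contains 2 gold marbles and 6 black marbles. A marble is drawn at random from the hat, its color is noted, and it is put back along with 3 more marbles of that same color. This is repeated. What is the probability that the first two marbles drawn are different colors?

3/11

Either gold then black, or black then gold; after the first draw the total is 11.
P = (2/8)·(6/11) + (6/8)·(2/11) = 3/11 ≈ 0.2727.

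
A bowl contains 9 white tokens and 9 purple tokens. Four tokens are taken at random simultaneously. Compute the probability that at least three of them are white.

49/170

Sum the hypergeometric tail for j = 3,…,4 white tokens.
Favorable = C(9,3)·C(9,1) + C(9,4)·C(9,0) = 882; total = C(18,4) = 3060.
P = 882/3060 = 49/170 ≈ 0.2882.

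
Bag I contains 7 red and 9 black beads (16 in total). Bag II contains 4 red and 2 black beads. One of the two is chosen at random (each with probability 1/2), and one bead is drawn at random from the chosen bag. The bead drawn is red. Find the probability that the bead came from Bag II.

32/53

P(red | Bag I) = 7/16; P(red | Bag II) = 2/3.
P(red) = 1/2·7/16 + 1/2·2/3 = 53/96.
By Bayes' rule, P(Bag II | red) = 1/3 / 53/96 = 32/53 ≈ 0.6038.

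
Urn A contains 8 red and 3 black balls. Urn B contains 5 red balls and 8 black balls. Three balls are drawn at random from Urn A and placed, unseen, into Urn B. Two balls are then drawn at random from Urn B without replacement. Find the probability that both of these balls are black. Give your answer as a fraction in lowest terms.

Condition on how many of the transferred balls are black (from Urn A: 3 black of 11; then Urn B has 16 total).
  0 black: C(3,0)C(8,3)/C(11,3) = 56/165; then P = C(8,2)/C(16,2) = 7/30
  1 black: C(3,1)C(8,2)/C(11,3) = 28/55; then P = C(9,2)/C(16,2) = 3/10
  2 black: C(3,2)C(8,1)/C(11,3) = 8/55; then P = C(10,2)/C(16,2) = 3/8
  3 black: C(3,3)C(8,0)/C(11,3) = 1/165; then P = C(11,2)/C(16,2) = 11/24
P(both black) = 1909/6600 ≈ 0.2892.

1909/6600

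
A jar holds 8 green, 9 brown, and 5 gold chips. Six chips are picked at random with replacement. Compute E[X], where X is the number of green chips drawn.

By linearity of expectation, E[X] = Σ P(draw i is green); each independent draw has P(green) = 8/22.
E[X] = 6 · 8/22 = 24/11 ≈ 2.1818.

24/11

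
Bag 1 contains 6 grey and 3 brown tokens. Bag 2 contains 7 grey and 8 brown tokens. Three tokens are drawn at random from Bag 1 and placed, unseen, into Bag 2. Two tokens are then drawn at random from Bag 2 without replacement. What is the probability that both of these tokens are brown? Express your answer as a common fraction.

Condition on how many of the transferred tokens are brown (from Bag 1: 3 brown of 9; then Bag 2 has 18 total).
  0 brown: C(3,0)C(6,3)/C(9,3) = 5/21; then P = C(8,2)/C(18,2) = 28/153
  1 brown: C(3,1)C(6,2)/C(9,3) = 15/28; then P = C(9,2)/C(18,2) = 4/17
  2 brown: C(3,2)C(6,1)/C(9,3) = 3/14; then P = C(10,2)/C(18,2) = 5/17
  3 brown: C(3,3)C(6,0)/C(9,3) = 1/84; then P = C(11,2)/C(18,2) = 55/153
P(both brown) = 145/612 ≈ 0.2369.

145/612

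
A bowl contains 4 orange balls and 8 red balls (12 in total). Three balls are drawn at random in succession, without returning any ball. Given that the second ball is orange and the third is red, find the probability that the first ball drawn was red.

7/10

P(first=red and the second ball is orange and the third is red) = (8/12)·(4/11)·(7/10) = 28/165.
P(E) = Σ over first color = 4/55 + 28/165 = 8/33.
By Bayes, P(first=red | E) = 28/165 / 8/33 = 7/10 ≈ 0.7000.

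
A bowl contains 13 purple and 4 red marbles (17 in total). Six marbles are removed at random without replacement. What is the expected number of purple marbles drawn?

By linearity of expectation, E[X] = Σ P(draw i is purple); by symmetry each draw (even without replacement) has P(purple) = 13/17.
E[X] = 6 · 13/17 = 78/17 ≈ 4.5882.

78/17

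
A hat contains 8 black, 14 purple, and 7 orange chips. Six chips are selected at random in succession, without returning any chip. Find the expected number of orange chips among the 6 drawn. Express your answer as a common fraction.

By linearity of expectation, E[X] = Σ P(draw i is orange); by symmetry each draw (even without replacement) has P(orange) = 7/29.
E[X] = 6 · 7/29 = 42/29 ≈ 1.4483.

42/29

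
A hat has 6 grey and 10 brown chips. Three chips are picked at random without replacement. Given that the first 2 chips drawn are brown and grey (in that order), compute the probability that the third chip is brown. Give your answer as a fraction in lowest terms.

After removing 1 grey, 1 brown, the hat has 9 brown out of 14 remaining.
P(third is brown | given) = 9/14 ≈ 0.6429.

9/14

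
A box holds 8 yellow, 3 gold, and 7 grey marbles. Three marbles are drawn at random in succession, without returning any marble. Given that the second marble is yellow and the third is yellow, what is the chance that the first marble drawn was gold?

3/16

P(first=gold and the second marble is yellow and the third is yellow) = (3/18)·(8/17)·(7/16) = 7/204.
P(E) = Σ over first color = 7/102 + 7/204 + 49/612 = 28/153.
By Bayes, P(first=gold | E) = 7/204 / 28/153 = 3/16 ≈ 0.1875.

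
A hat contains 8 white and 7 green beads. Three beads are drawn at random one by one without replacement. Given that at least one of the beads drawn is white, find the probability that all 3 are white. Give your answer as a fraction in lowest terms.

2/15

P(all 3 white) = C(8,3)/C(15,3) = 8/65; P(at least one white) = 1 − C(7,3)/C(15,3) = 12/13.
Since 'all 3 white' ⊆ 'at least one white', P(all 3 | at least one) = 8/65 / 12/13 = 2/15 ≈ 0.1333.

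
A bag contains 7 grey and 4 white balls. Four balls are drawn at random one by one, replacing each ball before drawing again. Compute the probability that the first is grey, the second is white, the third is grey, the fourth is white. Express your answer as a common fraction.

784/14641

Multiply the conditional probability of each draw in order, with replacement (the composition resets each draw).
P = (7/11) · (4/11) · (7/11) · (4/11) = 784/14641 ≈ 0.0535.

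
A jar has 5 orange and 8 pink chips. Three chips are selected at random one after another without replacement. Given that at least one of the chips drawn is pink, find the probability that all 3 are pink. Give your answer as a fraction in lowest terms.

14/69

P(all 3 pink) = C(8,3)/C(13,3) = 28/143; P(at least one pink) = 1 − C(5,3)/C(13,3) = 138/143.
Since 'all 3 pink' ⊆ 'at least one pink', P(all 3 | at least one) = 28/143 / 138/143 = 14/69 ≈ 0.2029.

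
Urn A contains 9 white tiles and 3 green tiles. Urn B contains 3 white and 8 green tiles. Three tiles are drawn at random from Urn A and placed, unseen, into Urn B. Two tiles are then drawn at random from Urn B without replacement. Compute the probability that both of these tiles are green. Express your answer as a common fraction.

751/2002

Condition on how many of the transferred tiles are green (from Urn A: 3 green of 12; then Urn B has 14 total).
  0 green: C(3,0)C(9,3)/C(12,3) = 21/55; then P = C(8,2)/C(14,2) = 4/13
  1 green: C(3,1)C(9,2)/C(12,3) = 27/55; then P = C(9,2)/C(14,2) = 36/91
  2 green: C(3,2)C(9,1)/C(12,3) = 27/220; then P = C(10,2)/C(14,2) = 45/91
  3 green: C(3,3)C(9,0)/C(12,3) = 1/220; then P = C(11,2)/C(14,2) = 55/91
P(both green) = 751/2002 ≈ 0.3751.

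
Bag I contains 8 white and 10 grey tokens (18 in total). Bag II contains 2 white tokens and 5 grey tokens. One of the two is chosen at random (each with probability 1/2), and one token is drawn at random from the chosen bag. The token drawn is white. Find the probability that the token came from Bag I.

14/23

P(white | Bag I) = 4/9; P(white | Bag II) = 2/7.
P(white) = 1/2·4/9 + 1/2·2/7 = 23/63.
By Bayes' rule, P(Bag I | white) = 2/9 / 23/63 = 14/23 ≈ 0.6087.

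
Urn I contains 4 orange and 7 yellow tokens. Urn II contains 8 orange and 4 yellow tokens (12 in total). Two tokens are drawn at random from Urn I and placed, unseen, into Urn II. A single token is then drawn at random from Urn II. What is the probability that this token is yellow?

Condition on how many of the transferred tokens are yellow (from Urn I: 7 yellow of 11; then Urn II has 14 total).
  0 yellow: C(7,0)C(4,2)/C(11,2) = 6/55; then P = 4/14
  1 yellow: C(7,1)C(4,1)/C(11,2) = 28/55; then P = 5/14
  2 yellow: C(7,2)C(4,0)/C(11,2) = 21/55; then P = 6/14
P(yellow from Urn II) = 29/77 ≈ 0.3766.

29/77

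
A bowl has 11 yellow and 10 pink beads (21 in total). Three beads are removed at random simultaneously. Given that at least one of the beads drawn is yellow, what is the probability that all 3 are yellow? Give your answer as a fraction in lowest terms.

3/22

P(all 3 yellow) = C(11,3)/C(21,3) = 33/266; P(at least one yellow) = 1 − C(10,3)/C(21,3) = 121/133.
Since 'all 3 yellow' ⊆ 'at least one yellow', P(all 3 | at least one) = 33/266 / 121/133 = 3/22 ≈ 0.1364.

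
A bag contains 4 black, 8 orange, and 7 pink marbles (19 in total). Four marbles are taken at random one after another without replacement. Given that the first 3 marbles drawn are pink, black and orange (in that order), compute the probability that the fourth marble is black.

After removing 1 black, 1 orange, 1 pink, the bag has 3 black out of 16 remaining.
P(fourth is black | given) = 3/16 ≈ 0.1875.

3/16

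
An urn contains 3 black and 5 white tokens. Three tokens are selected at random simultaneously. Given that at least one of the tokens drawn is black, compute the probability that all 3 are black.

1/46

P(all 3 black) = C(3,3)/C(8,3) = 1/56; P(at least one black) = 1 − C(5,3)/C(8,3) = 23/28.
Since 'all 3 black' ⊆ 'at least one black', P(all 3 | at least one) = 1/56 / 23/28 = 1/46 ≈ 0.0217.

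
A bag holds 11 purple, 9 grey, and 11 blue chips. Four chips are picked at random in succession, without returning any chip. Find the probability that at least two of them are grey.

294/899

Sum the hypergeometric tail for j = 2,…,4 grey chips.
Favorable = C(9,2)·C(22,2) + C(9,3)·C(22,1) + C(9,4)·C(22,0) = 10290; total = C(31,4) = 31465.
P = 10290/31465 = 294/899 ≈ 0.3270.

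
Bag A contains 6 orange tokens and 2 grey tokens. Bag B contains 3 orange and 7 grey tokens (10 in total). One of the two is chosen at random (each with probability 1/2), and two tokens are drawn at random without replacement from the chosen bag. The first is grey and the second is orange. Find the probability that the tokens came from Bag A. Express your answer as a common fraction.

45/94

P(E | Bag A) = 3/14; P(E | Bag B) = 7/30.
P(E) = 1/2·3/14 + 1/2·7/30 = 47/210.
By Bayes' rule, P(Bag A | E) = 3/28 / 47/210 = 45/94 ≈ 0.4787.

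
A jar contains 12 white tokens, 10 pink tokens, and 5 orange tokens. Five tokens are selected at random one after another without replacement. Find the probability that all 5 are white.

44/4485

Unordered draws without replacement: count favorable combinations over C(27,5).
Favorable = C(12,5) · C(10,0) · C(5,0) = 792; total = C(27,5) = 80730.
P = 792/80730 = 44/4485 ≈ 0.0098.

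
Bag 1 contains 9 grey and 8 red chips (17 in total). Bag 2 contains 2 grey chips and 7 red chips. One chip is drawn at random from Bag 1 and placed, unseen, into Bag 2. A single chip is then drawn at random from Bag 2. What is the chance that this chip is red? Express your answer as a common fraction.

Condition on how many of the transferred chips are red (from Bag 1: 8 red of 17; then Bag 2 has 10 total).
  0 red: C(8,0)C(9,1)/C(17,1) = 9/17; then P = 7/10
  1 red: C(8,1)C(9,0)/C(17,1) = 8/17; then P = 8/10
P(red from Bag 2) = 127/170 ≈ 0.7471.

127/170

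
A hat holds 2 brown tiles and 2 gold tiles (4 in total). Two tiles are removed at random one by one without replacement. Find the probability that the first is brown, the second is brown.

Multiply the conditional probability of each draw in order, without replacement, so each draw removes one from its color and from the total.
P = (2/4) · (1/3) = 1/6 ≈ 0.1667.

1/6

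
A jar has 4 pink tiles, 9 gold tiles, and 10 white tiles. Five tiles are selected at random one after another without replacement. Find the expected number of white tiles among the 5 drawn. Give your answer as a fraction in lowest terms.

50/23

By linearity of expectation, E[X] = Σ P(draw i is white); by symmetry each draw (even without replacement) has P(white) = 10/23.
E[X] = 5 · 10/23 = 50/23 ≈ 2.1739.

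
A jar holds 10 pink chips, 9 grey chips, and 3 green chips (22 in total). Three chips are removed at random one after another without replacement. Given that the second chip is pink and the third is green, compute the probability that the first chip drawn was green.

1/10

P(first=green and the second chip is pink and the third is green) = (3/22)·(10/21)·(2/20) = 1/154.
P(E) = Σ over first color = 9/308 + 9/308 + 1/154 = 5/77.
By Bayes, P(first=green | E) = 1/154 / 5/77 = 1/10 ≈ 0.1000.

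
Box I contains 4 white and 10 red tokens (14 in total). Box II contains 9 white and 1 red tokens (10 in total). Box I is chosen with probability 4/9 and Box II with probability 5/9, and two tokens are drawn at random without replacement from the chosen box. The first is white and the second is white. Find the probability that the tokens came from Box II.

P(E | Box I) = 6/91; P(E | Box II) = 4/5.
P(E) = 4/9·6/91 + 5/9·4/5 = 388/819.
By Bayes' rule, P(Box II | E) = 4/9 / 388/819 = 91/97 ≈ 0.9381.

91/97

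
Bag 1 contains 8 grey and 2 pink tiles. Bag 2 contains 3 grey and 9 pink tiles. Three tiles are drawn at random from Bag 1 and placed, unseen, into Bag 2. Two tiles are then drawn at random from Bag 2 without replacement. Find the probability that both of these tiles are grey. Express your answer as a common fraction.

Condition on how many of the transferred tiles are grey (from Bag 1: 8 grey of 10; then Bag 2 has 15 total).
  1 grey: C(8,1)C(2,2)/C(10,3) = 1/15; then P = C(4,2)/C(15,2) = 2/35
  2 grey: C(8,2)C(2,1)/C(10,3) = 7/15; then P = C(5,2)/C(15,2) = 2/21
  3 grey: C(8,3)C(2,0)/C(10,3) = 7/15; then P = C(6,2)/C(15,2) = 1/7
P(both grey) = 181/1575 ≈ 0.1149.

181/1575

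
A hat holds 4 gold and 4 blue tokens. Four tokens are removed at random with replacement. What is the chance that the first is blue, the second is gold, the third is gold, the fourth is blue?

Multiply the conditional probability of each draw in order, with replacement (the composition resets each draw).
P = (4/8) · (4/8) · (4/8) · (4/8) = 1/16 ≈ 0.0625.

1/16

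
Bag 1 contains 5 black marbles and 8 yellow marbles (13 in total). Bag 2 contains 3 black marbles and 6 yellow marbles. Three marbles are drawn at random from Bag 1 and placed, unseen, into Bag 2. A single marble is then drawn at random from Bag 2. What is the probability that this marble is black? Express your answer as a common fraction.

Condition on how many of the transferred marbles are black (from Bag 1: 5 black of 13; then Bag 2 has 12 total).
  0 black: C(5,0)C(8,3)/C(13,3) = 28/143; then P = 3/12
  1 black: C(5,1)C(8,2)/C(13,3) = 70/143; then P = 4/12
  2 black: C(5,2)C(8,1)/C(13,3) = 40/143; then P = 5/12
  3 black: C(5,3)C(8,0)/C(13,3) = 5/143; then P = 6/12
P(black from Bag 2) = 9/26 ≈ 0.3462.

9/26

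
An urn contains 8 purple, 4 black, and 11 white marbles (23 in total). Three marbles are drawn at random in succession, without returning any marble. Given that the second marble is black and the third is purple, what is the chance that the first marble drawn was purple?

1/3

P(first=purple and the second marble is black and the third is purple) = (8/23)·(4/22)·(7/21) = 16/759.
P(E) = Σ over first color = 16/759 + 16/1771 + 16/483 = 16/253.
By Bayes, P(first=purple | E) = 16/759 / 16/253 = 1/3 ≈ 0.3333.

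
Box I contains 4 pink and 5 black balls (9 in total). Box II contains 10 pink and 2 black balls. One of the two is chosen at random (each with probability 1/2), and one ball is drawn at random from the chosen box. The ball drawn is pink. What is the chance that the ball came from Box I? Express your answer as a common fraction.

8/23

P(pink | Box I) = 4/9; P(pink | Box II) = 5/6.
P(pink) = 1/2·4/9 + 1/2·5/6 = 23/36.
By Bayes' rule, P(Box I | pink) = 2/9 / 23/36 = 8/23 ≈ 0.3478.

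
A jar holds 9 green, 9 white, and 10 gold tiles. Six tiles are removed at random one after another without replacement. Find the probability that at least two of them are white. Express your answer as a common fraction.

20413/31395

Sum the hypergeometric tail for j = 2,…,6 white tiles.
Favorable = C(9,2)·C(19,4) + C(9,3)·C(19,3) + C(9,4)·C(19,2) + C(9,5)·C(19,1) + C(9,6)·C(19,0) = 244956; total = C(28,6) = 376740.
P = 244956/376740 = 20413/31395 ≈ 0.6502.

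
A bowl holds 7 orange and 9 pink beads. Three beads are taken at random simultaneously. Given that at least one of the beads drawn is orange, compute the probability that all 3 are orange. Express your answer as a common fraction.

P(all 3 orange) = C(7,3)/C(16,3) = 1/16; P(at least one orange) = 1 − C(9,3)/C(16,3) = 17/20.
Since 'all 3 orange' ⊆ 'at least one orange', P(all 3 | at least one) = 1/16 / 17/20 = 5/68 ≈ 0.0735.

5/68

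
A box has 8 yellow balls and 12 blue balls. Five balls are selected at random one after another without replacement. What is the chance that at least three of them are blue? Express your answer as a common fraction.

682/969

Sum the hypergeometric tail for j = 3,…,5 blue balls.
Favorable = C(12,3)·C(8,2) + C(12,4)·C(8,1) + C(12,5)·C(8,0) = 10912; total = C(20,5) = 15504.
P = 10912/15504 = 682/969 ≈ 0.7038.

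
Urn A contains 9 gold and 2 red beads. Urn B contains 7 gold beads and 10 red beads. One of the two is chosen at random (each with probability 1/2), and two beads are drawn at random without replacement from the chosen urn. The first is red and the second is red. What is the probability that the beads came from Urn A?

P(E | Urn A) = 1/55; P(E | Urn B) = 45/136.
P(E) = 1/2·1/55 + 1/2·45/136 = 2611/14960.
By Bayes' rule, P(Urn A | E) = 1/110 / 2611/14960 = 136/2611 ≈ 0.0521.

136/2611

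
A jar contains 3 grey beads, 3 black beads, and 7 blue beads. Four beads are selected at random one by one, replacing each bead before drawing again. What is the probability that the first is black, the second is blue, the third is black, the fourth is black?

189/28561

Multiply the conditional probability of each draw in order, with replacement (the composition resets each draw).
P = (3/13) · (7/13) · (3/13) · (3/13) = 189/28561 ≈ 0.0066.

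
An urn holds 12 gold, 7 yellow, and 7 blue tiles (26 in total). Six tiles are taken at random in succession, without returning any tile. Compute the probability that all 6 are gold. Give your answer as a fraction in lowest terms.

Unordered draws without replacement: count favorable combinations over C(26,6).
Favorable = C(12,6) · C(7,0) · C(7,0) = 924; total = C(26,6) = 230230.
P = 924/230230 = 6/1495 ≈ 0.0040.

6/1495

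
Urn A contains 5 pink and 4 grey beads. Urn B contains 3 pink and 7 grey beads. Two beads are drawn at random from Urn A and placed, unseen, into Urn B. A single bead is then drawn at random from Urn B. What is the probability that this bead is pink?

Condition on how many of the transferred beads are pink (from Urn A: 5 pink of 9; then Urn B has 12 total).
  0 pink: C(5,0)C(4,2)/C(9,2) = 1/6; then P = 3/12
  1 pink: C(5,1)C(4,1)/C(9,2) = 5/9; then P = 4/12
  2 pink: C(5,2)C(4,0)/C(9,2) = 5/18; then P = 5/12
P(pink from Urn B) = 37/108 ≈ 0.3426.

37/108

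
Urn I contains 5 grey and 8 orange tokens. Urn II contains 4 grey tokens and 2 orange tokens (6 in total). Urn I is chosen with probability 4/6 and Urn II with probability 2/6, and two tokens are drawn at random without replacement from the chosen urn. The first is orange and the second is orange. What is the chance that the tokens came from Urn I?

140/153

P(E | Urn I) = 14/39; P(E | Urn II) = 1/15.
P(E) = 2/3·14/39 + 1/3·1/15 = 17/65.
By Bayes' rule, P(Urn I | E) = 28/117 / 17/65 = 140/153 ≈ 0.9150.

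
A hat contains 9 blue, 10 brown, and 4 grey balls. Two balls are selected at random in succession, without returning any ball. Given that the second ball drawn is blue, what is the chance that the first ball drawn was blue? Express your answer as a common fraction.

P(first=blue and the second ball drawn is blue) = (9/23)·(8/22) = 36/253.
P(the second ball drawn is blue) = Σ over first color = 36/253 + 45/253 + 18/253 = 9/23.
By Bayes, P(first=blue | the second ball drawn is blue) = 36/253 / 9/23 = 4/11 ≈ 0.3636.

4/11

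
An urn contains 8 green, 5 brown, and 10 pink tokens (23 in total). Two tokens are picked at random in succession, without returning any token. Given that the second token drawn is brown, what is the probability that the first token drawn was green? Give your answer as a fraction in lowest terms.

P(first=green and the second token drawn is brown) = (8/23)·(5/22) = 20/253.
P(the second token drawn is brown) = Σ over first color = 20/253 + 10/253 + 25/253 = 5/23.
By Bayes, P(first=green | the second token drawn is brown) = 20/253 / 5/23 = 4/11 ≈ 0.3636.

4/11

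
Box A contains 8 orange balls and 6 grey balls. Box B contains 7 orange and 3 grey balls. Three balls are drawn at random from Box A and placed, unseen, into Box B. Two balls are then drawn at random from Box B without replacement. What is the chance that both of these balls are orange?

Condition on how many of the transferred balls are orange (from Box A: 8 orange of 14; then Box B has 13 total).
  0 orange: C(8,0)C(6,3)/C(14,3) = 5/91; then P = C(7,2)/C(13,2) = 7/26
  1 orange: C(8,1)C(6,2)/C(14,3) = 30/91; then P = C(8,2)/C(13,2) = 14/39
  2 orange: C(8,2)C(6,1)/C(14,3) = 6/13; then P = C(9,2)/C(13,2) = 6/13
  3 orange: C(8,3)C(6,0)/C(14,3) = 2/13; then P = C(10,2)/C(13,2) = 15/26
P(both orange) = 147/338 ≈ 0.4349.

147/338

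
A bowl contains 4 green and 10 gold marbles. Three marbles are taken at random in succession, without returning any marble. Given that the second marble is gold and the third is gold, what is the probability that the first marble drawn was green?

P(first=green and the second marble is gold and the third is gold) = (4/14)·(10/13)·(9/12) = 15/91.
P(E) = Σ over first color = 15/91 + 30/91 = 45/91.
By Bayes, P(first=green | E) = 15/91 / 45/91 = 1/3 ≈ 0.3333.

1/3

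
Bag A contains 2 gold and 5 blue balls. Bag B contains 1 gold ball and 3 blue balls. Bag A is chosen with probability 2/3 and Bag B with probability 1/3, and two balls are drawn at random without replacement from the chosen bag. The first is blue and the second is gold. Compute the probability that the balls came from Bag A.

P(E | Bag A) = 5/21; P(E | Bag B) = 1/4.
P(E) = 2/3·5/21 + 1/3·1/4 = 61/252.
By Bayes' rule, P(Bag A | E) = 10/63 / 61/252 = 40/61 ≈ 0.6557.

40/61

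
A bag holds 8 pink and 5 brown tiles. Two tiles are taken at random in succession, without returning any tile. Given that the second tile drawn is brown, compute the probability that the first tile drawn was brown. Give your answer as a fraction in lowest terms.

P(first=brown and the second tile drawn is brown) = (5/13)·(4/12) = 5/39.
P(the second tile drawn is brown) = Σ over first color = 10/39 + 5/39 = 5/13.
By Bayes, P(first=brown | the second tile drawn is brown) = 5/39 / 5/13 = 1/3 ≈ 0.3333.

1/3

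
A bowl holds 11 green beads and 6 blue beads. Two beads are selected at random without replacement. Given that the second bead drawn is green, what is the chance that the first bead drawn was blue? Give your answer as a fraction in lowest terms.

P(first=blue and the second bead drawn is green) = (6/17)·(11/16) = 33/136.
P(the second bead drawn is green) = Σ over first color = 55/136 + 33/136 = 11/17.
By Bayes, P(first=blue | the second bead drawn is green) = 33/136 / 11/17 = 3/8 ≈ 0.3750.

3/8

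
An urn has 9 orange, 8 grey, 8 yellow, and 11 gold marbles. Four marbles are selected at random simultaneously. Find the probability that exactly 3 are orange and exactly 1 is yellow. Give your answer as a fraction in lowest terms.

Unordered draws without replacement: count favorable combinations over C(36,4).
Favorable = C(9,3) · C(8,0) · C(8,1) · C(11,0) = 672; total = C(36,4) = 58905.
P = 672/58905 = 32/2805 ≈ 0.0114.

32/2805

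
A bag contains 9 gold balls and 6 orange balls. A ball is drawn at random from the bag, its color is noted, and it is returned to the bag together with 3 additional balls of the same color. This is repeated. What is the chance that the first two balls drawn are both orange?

After a orange draw the bag holds 9 orange out of 18.
P = (6/15)·(9/18) = 1/5 ≈ 0.2000.

1/5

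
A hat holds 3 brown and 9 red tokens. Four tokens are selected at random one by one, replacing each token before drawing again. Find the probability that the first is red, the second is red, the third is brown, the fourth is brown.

9/256

Multiply the conditional probability of each draw in order, with replacement (the composition resets each draw).
P = (9/12) · (9/12) · (3/12) · (3/12) = 9/256 ≈ 0.0352.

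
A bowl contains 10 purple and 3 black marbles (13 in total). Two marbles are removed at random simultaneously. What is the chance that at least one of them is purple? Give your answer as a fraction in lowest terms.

25/26

Use the complement: P(at least one purple) = 1 − P(no purple).
P(none) = C(3,2)/C(13,2) = 3/78.
So P = 1 − 3/78 = 25/26 ≈ 0.9615.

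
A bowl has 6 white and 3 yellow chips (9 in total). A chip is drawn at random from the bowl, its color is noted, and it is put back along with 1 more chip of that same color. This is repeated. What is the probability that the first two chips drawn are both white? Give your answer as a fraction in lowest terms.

After a white draw the bowl holds 7 white out of 10.
P = (6/9)·(7/10) = 7/15 ≈ 0.4667.

7/15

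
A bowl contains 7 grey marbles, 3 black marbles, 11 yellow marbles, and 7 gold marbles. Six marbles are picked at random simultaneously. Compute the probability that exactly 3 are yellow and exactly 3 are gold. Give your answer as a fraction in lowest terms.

Unordered draws without replacement: count favorable combinations over C(28,6).
Favorable = C(7,0) · C(3,0) · C(11,3) · C(7,3) = 5775; total = C(28,6) = 376740.
P = 5775/376740 = 55/3588 ≈ 0.0153.

55/3588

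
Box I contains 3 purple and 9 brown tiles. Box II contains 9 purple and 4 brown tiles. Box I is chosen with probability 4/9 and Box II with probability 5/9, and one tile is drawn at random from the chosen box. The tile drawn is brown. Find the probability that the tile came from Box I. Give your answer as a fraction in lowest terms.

39/59

P(brown | Box I) = 3/4; P(brown | Box II) = 4/13.
P(brown) = 4/9·3/4 + 5/9·4/13 = 59/117.
By Bayes' rule, P(Box I | brown) = 1/3 / 59/117 = 39/59 ≈ 0.6610.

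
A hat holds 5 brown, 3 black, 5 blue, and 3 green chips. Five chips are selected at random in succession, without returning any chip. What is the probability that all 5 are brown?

Unordered draws without replacement: count favorable combinations over C(16,5).
Favorable = C(5,5) · C(3,0) · C(5,0) · C(3,0) = 1; total = C(16,5) = 4368.
P = 1/4368 = 1/4368 ≈ 0.0002.

1/4368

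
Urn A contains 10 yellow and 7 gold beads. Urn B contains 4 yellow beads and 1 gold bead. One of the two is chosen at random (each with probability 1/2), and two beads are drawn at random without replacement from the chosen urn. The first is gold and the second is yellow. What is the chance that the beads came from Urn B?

P(E | Urn A) = 35/136; P(E | Urn B) = 1/5.
P(E) = 1/2·35/136 + 1/2·1/5 = 311/1360.
By Bayes' rule, P(Urn B | E) = 1/10 / 311/1360 = 136/311 ≈ 0.4373.

136/311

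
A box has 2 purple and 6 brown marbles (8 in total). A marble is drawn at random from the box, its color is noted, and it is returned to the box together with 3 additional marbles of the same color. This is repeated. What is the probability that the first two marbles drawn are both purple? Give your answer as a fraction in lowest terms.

5/44

After a purple draw the box holds 5 purple out of 11.
P = (2/8)·(5/11) = 5/44 ≈ 0.1136.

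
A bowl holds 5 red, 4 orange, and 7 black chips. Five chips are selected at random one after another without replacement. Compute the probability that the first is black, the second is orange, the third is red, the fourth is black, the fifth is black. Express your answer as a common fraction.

5/624

Multiply the conditional probability of each draw in order, without replacement, so each draw removes one from its color and from the total.
P = (7/16) · (4/15) · (5/14) · (6/13) · (5/12) = 5/624 ≈ 0.0080.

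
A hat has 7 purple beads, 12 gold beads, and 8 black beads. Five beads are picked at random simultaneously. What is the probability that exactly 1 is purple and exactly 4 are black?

49/8073

Unordered draws without replacement: count favorable combinations over C(27,5).
Favorable = C(7,1) · C(12,0) · C(8,4) = 490; total = C(27,5) = 80730.
P = 490/80730 = 49/8073 ≈ 0.0061.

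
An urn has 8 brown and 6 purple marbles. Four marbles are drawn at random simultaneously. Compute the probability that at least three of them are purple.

25/143

Sum the hypergeometric tail for j = 3,…,4 purple marbles.
Favorable = C(6,3)·C(8,1) + C(6,4)·C(8,0) = 175; total = C(14,4) = 1001.
P = 175/1001 = 25/143 ≈ 0.1748.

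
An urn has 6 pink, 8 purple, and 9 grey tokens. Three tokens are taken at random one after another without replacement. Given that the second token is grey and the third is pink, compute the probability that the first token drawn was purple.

8/21

P(first=purple and the second token is grey and the third is pink) = (8/23)·(9/22)·(6/21) = 72/1771.
P(E) = Σ over first color = 45/1771 + 72/1771 + 72/1771 = 27/253.
By Bayes, P(first=purple | E) = 72/1771 / 27/253 = 8/21 ≈ 0.3810.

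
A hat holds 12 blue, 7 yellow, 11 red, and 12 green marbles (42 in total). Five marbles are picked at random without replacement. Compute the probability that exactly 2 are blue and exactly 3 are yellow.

Unordered draws without replacement: count favorable combinations over C(42,5).
Favorable = C(12,2) · C(7,3) · C(11,0) · C(12,0) = 2310; total = C(42,5) = 850668.
P = 2310/850668 = 55/20254 ≈ 0.0027.

55/20254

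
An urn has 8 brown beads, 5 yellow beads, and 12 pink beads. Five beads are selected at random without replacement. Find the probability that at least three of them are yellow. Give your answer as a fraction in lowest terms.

Sum the hypergeometric tail for j = 3,…,5 yellow beads.
Favorable = C(5,3)·C(20,2) + C(5,4)·C(20,1) + C(5,5)·C(20,0) = 2001; total = C(25,5) = 53130.
P = 2001/53130 = 29/770 ≈ 0.0377.

29/770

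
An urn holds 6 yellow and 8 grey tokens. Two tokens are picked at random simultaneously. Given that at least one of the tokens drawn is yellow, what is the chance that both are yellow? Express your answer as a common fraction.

5/21

P(both yellow) = C(6,2)/C(14,2) = 15/91; P(at least one yellow) = 1 − C(8,2)/C(14,2) = 9/13.
Since 'both yellow' ⊆ 'at least one yellow', P(both | at least one) = 15/91 / 9/13 = 5/21 ≈ 0.2381.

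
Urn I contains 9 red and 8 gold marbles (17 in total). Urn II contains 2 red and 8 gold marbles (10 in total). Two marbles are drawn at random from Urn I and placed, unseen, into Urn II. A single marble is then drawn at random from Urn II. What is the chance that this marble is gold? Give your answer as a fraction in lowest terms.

Condition on how many of the transferred marbles are gold (from Urn I: 8 gold of 17; then Urn II has 12 total).
  0 gold: C(8,0)C(9,2)/C(17,2) = 9/34; then P = 8/12
  1 gold: C(8,1)C(9,1)/C(17,2) = 9/17; then P = 9/12
  2 gold: C(8,2)C(9,0)/C(17,2) = 7/34; then P = 10/12
P(gold from Urn II) = 38/51 ≈ 0.7451.

38/51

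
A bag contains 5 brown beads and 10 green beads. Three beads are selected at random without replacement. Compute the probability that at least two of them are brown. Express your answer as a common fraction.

22/91

Sum the hypergeometric tail for j = 2,…,3 brown beads.
Favorable = C(5,2)·C(10,1) + C(5,3)·C(10,0) = 110; total = C(15,3) = 455.
P = 110/455 = 22/91 ≈ 0.2418.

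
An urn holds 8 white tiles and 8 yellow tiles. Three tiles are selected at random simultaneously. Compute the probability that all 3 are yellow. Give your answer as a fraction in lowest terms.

1/10

Unordered draws without replacement: count favorable combinations over C(16,3).
Favorable = C(8,0) · C(8,3) = 56; total = C(16,3) = 560.
P = 56/560 = 1/10 ≈ 0.1000.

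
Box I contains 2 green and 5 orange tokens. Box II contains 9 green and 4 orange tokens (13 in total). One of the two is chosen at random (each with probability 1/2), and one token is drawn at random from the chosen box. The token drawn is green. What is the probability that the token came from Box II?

63/89

P(green | Box I) = 2/7; P(green | Box II) = 9/13.
P(green) = 1/2·2/7 + 1/2·9/13 = 89/182.
By Bayes' rule, P(Box II | green) = 9/26 / 89/182 = 63/89 ≈ 0.7079.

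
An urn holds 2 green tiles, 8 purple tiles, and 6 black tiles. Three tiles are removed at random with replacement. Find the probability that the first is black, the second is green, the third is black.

Multiply the conditional probability of each draw in order, with replacement (the composition resets each draw).
P = (6/16) · (2/16) · (6/16) = 9/512 ≈ 0.0176.

9/512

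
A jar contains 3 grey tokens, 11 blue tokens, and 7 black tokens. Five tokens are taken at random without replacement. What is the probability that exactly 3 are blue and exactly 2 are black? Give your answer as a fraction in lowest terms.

Unordered draws without replacement: count favorable combinations over C(21,5).
Favorable = C(3,0) · C(11,3) · C(7,2) = 3465; total = C(21,5) = 20349.
P = 3465/20349 = 55/323 ≈ 0.1703.

55/323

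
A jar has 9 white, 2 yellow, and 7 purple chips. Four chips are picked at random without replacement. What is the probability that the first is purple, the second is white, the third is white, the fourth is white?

Multiply the conditional probability of each draw in order, without replacement, so each draw removes one from its color and from the total.
P = (7/18) · (9/17) · (8/16) · (7/15) = 49/1020 ≈ 0.0480.

49/1020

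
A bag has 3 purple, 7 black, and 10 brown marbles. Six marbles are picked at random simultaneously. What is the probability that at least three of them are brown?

Sum the hypergeometric tail for j = 3,…,6 brown marbles.
Favorable = C(10,3)·C(10,3) + C(10,4)·C(10,2) + C(10,5)·C(10,1) + C(10,6)·C(10,0) = 26580; total = C(20,6) = 38760.
P = 26580/38760 = 443/646 ≈ 0.6858.

443/646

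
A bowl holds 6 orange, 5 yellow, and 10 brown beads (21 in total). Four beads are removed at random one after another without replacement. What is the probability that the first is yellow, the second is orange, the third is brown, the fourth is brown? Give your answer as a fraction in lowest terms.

Multiply the conditional probability of each draw in order, without replacement, so each draw removes one from its color and from the total.
P = (5/21) · (6/20) · (10/19) · (9/18) = 5/266 ≈ 0.0188.

5/266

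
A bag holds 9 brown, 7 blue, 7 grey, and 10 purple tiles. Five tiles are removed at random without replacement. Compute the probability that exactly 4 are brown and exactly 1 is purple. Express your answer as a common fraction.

105/19778

Unordered draws without replacement: count favorable combinations over C(33,5).
Favorable = C(9,4) · C(7,0) · C(7,0) · C(10,1) = 1260; total = C(33,5) = 237336.
P = 1260/237336 = 105/19778 ≈ 0.0053.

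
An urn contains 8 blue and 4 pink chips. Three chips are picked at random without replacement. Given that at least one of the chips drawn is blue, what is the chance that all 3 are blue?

P(all 3 blue) = C(8,3)/C(12,3) = 14/55; P(at least one blue) = 1 − C(4,3)/C(12,3) = 54/55.
Since 'all 3 blue' ⊆ 'at least one blue', P(all 3 | at least one) = 14/55 / 54/55 = 7/27 ≈ 0.2593.

7/27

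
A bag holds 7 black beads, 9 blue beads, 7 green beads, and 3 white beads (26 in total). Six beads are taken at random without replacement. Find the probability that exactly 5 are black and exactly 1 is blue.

27/32890

Unordered draws without replacement: count favorable combinations over C(26,6).
Favorable = C(7,5) · C(9,1) · C(7,0) · C(3,0) = 189; total = C(26,6) = 230230.
P = 189/230230 = 27/32890 ≈ 0.0008.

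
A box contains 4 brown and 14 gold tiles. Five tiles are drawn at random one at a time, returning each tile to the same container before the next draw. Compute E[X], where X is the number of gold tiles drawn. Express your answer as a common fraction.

35/9

By linearity of expectation, E[X] = Σ P(draw i is gold); each independent draw has P(gold) = 14/18.
E[X] = 5 · 14/18 = 35/9 ≈ 3.8889.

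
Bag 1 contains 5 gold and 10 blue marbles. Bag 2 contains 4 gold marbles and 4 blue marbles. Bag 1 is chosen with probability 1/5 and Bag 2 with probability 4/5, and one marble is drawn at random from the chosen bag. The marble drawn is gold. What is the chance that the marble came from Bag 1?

P(gold | Bag 1) = 1/3; P(gold | Bag 2) = 1/2.
P(gold) = 1/5·1/3 + 4/5·1/2 = 7/15.
By Bayes' rule, P(Bag 1 | gold) = 1/15 / 7/15 = 1/7 ≈ 0.1429.

1/7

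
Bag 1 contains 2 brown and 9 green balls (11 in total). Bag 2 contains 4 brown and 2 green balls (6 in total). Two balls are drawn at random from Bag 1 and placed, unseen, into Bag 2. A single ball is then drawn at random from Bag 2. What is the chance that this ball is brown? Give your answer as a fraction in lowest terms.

Condition on how many of the transferred balls are brown (from Bag 1: 2 brown of 11; then Bag 2 has 8 total).
  0 brown: C(2,0)C(9,2)/C(11,2) = 36/55; then P = 4/8
  1 brown: C(2,1)C(9,1)/C(11,2) = 18/55; then P = 5/8
  2 brown: C(2,2)C(9,0)/C(11,2) = 1/55; then P = 6/8
P(brown from Bag 2) = 6/11 ≈ 0.5455.

6/11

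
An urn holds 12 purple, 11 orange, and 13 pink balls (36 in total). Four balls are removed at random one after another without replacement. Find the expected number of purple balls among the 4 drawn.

By linearity of expectation, E[X] = Σ P(draw i is purple); by symmetry each draw (even without replacement) has P(purple) = 12/36.
E[X] = 4 · 12/36 = 4/3 ≈ 1.3333.

4/3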